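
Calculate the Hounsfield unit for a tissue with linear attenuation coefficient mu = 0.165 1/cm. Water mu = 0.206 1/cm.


HU = ((mu_tissue - mu_water) / mu_water) * 1000
HU = ((0.165 - 0.206) / 0.206) * 1000
HU = -199


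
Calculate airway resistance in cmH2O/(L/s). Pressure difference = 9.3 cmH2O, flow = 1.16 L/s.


R = dP / flow
R = 9.3 / 1.16
R = 8.017 cmH2O/(L/s)


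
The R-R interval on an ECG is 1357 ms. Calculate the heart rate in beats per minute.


HR = 60 / RR_interval(s)
RR = 1357 ms = 1.357 s
HR = 60 / 1.357 = 44.22 bpm


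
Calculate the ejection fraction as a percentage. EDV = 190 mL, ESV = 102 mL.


SV = EDV - ESV = 190 - 102 = 88 mL
EF = SV/EDV * 100 = 88/190 * 100
EF = 46.32%


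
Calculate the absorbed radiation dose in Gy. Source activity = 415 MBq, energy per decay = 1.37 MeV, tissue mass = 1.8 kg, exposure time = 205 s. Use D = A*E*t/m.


A = 415 MBq = 4.1500e+08 Bq
E = 1.37 MeV = 2.19474e-13 J
D = A*E*t/m = 4.1500e+08*2.19474e-13*205/1.8
D = 0.01037 Gy


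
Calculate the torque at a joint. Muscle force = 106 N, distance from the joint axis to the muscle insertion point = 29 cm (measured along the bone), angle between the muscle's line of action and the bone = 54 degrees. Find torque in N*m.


Torque = F * d * sin(theta)   (moment arm = d*sin(theta))
d = 29 cm = 0.29 m
Torque = 106 * 0.29 * sin(54)
Torque = 24.87 N*m


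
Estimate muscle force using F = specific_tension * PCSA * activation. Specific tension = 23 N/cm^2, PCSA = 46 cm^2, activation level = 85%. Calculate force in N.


F = sigma * PCSA * activation
F = 23 * 46 * 0.85
F = 899.3 N


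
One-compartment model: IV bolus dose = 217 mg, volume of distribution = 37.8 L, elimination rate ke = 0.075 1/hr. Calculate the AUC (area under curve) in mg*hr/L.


C0 = Dose/Vd = 217/37.8 = 5.74074 mg/L
AUC = C0/ke = 5.74074/0.075
AUC = 76.54 mg*hr/L


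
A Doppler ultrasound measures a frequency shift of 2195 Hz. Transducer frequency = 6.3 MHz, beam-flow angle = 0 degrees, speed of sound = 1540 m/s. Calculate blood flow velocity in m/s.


v = fd * c / (2 * f0 * cos(theta))
v = 2195 * 1540 / (2 * 6.3000e+06 * cos(0))
v = 0.2683 m/s


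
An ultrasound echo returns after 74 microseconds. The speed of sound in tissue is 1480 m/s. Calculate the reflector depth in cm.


depth = c * t / 2
t = 74 us = 7.4000e-05 s
depth = 1480 * 7.4000e-05 / 2
depth = 0.05476 m = 5.476 cm


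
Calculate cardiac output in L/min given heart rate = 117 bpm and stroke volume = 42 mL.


CO = HR * SV
CO = 117 * 42 / 1000
CO = 4.914 L/min


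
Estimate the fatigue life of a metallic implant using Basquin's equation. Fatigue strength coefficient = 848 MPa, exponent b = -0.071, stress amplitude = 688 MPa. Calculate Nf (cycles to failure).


sigma_a = sigma_f' * (2Nf)^b
2Nf = (sigma_a/sigma_f')^(1/b)
2Nf = (688/848)^(1/-0.071)
2Nf = 19.009805
Nf = 9.505


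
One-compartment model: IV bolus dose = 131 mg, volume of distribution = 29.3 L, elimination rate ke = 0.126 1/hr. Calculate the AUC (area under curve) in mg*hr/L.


C0 = Dose/Vd = 131/29.3 = 4.47099 mg/L
AUC = C0/ke = 4.47099/0.126
AUC = 35.48 mg*hr/L


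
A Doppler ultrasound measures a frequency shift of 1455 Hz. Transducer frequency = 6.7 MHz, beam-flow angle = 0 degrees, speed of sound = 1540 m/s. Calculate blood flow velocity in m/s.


v = fd * c / (2 * f0 * cos(theta))
v = 1455 * 1540 / (2 * 6.7000e+06 * cos(0))
v = 0.1672 m/s


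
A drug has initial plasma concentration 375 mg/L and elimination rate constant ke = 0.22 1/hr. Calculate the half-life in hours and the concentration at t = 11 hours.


t_half = ln(2) / ke = 0.693147 / 0.22 = 3.151 hr
C(t) = C0 * exp(-ke*t) = 375 * exp(-0.22*11)
C(11) = 33.35 mg/L


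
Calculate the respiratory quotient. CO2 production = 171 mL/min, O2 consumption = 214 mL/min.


RQ = VCO2 / VO2
RQ = 171 / 214
RQ = 0.7991


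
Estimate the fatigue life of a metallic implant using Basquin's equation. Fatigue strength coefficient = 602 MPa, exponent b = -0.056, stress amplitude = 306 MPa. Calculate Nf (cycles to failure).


sigma_a = sigma_f' * (2Nf)^b
2Nf = (sigma_a/sigma_f')^(1/b)
2Nf = (306/602)^(1/-0.056)
2Nf = 176916.77
Nf = 8.846e+04


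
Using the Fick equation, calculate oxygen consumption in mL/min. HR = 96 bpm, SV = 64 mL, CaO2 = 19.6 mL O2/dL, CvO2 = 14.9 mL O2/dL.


CO = HR*SV = 96*64/1000 = 6.144 L/min
a-v O2 diff = 19.6 - 14.9 = 4.7 mL/dL
VO2 = CO * (CaO2-CvO2) * 10 dL/L
VO2 = 6.144 * 4.7 * 10
VO2 = 288.8 mL/min


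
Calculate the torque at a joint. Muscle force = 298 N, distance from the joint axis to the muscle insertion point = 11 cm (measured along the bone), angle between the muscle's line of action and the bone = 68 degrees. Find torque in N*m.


Torque = F * d * sin(theta)   (moment arm = d*sin(theta))
d = 11 cm = 0.11 m
Torque = 298 * 0.11 * sin(68)
Torque = 30.39 N*m


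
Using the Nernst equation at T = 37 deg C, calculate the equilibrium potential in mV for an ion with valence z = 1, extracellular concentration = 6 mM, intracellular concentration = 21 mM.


E = (RT/(zF)) * ln(C_out/C_in)
T = 37 + 273.15 = 310.15 K
E = (8.314 * 310.15 / (1 * 96485)) * ln(6/21)
E = -33.48 mV


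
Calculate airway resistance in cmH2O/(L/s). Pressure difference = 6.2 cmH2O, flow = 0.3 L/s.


R = dP / flow
R = 6.2 / 0.3
R = 20.67 cmH2O/(L/s)


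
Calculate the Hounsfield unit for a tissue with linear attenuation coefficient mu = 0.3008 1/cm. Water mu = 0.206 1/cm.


HU = ((mu_tissue - mu_water) / mu_water) * 1000
HU = ((0.3008 - 0.206) / 0.206) * 1000
HU = 460.2


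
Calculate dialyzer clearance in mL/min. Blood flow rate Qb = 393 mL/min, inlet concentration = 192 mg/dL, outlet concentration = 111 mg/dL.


K = Qb * (Cb_in - Cb_out) / Cb_in
K = 393 * (192 - 111) / 192
K = 165.8 mL/min


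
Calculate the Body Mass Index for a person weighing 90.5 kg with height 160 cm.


BMI = weight / height^2
height = 160 cm = 1.6 m
BMI = 90.5 / 1.6^2
BMI = 35.35 kg/m^2


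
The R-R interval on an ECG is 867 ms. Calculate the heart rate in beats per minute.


HR = 60 / RR_interval(s)
RR = 867 ms = 0.867 s
HR = 60 / 0.867 = 69.2 bpm


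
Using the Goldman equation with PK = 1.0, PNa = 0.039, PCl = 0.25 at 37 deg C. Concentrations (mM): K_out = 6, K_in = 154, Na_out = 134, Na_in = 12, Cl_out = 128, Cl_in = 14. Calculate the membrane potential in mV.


Vm = (RT/F)*ln((PK*Ko + PNa*Nao + PCl*Cli)/(PK*Ki + PNa*Nai + PCl*Clo))
Numer = 14.726, Denom = 186.468
Vm = -67.85 mV


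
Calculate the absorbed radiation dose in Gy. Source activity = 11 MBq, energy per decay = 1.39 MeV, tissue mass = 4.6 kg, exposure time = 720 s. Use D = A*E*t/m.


A = 11 MBq = 1.1000e+07 Bq
E = 1.39 MeV = 2.22678e-13 J
D = A*E*t/m = 1.1000e+07*2.22678e-13*720/4.6
D = 3.8339e-04 Gy


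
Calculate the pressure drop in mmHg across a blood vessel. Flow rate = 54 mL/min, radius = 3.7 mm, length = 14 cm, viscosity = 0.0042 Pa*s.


dP = 8*mu*L*Q / (pi*r^4)
Q = 54 mL/min = 9e-07 m^3/s
dP = 7.1904 Pa = 7.1904 / 133.322 mmHg = 0.05393 mmHg


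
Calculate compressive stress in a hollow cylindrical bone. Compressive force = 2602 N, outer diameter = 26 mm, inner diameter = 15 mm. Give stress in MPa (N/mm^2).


A = pi*(r_o^2 - r_i^2)
r_o = 13 mm, r_i = 7.5 mm
A = 354.215 mm^2
sigma = F/A = 2602 / 354.215
sigma = 7.346 MPa


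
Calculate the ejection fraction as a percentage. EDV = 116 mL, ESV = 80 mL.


SV = EDV - ESV = 116 - 80 = 36 mL
EF = SV/EDV * 100 = 36/116 * 100
EF = 31.03%


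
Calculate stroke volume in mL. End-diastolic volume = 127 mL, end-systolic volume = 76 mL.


SV = EDV - ESV
SV = 127 - 76
SV = 51 mL


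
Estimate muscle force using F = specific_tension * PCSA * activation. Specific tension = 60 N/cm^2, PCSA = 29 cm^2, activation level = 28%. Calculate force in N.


F = sigma * PCSA * activation
F = 60 * 29 * 0.28
F = 487.2 N


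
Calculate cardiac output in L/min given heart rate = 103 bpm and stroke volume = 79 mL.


CO = HR * SV
CO = 103 * 79 / 1000
CO = 8.137 L/min


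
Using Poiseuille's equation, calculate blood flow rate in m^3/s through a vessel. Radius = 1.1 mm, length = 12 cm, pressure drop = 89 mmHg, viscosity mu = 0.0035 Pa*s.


Q = pi*r^4*dP / (8*mu*L)
r = 0.0011 m, L = 0.12 m
dP = 89 mmHg = 11865.658 Pa
Q = 1.6243e-05 m^3/s


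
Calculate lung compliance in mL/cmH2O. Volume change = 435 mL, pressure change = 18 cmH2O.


C = dV / dP
C = 435 / 18
C = 24.17 mL/cmH2O


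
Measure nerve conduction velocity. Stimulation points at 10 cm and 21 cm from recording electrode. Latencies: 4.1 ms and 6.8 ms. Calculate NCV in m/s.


Distance = (21 - 10) / 100 = 0.11 m
dt = (6.8 - 4.1) / 1000 = 0.0027 s
NCV = dist / dt = 40.74 m/s


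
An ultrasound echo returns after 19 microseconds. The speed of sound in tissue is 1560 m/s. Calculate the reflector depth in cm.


depth = c * t / 2
t = 19 us = 1.9000e-05 s
depth = 1560 * 1.9000e-05 / 2
depth = 0.01482 m = 1.482 cm


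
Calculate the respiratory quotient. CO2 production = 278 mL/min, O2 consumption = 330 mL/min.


RQ = VCO2 / VO2
RQ = 278 / 330
RQ = 0.8424


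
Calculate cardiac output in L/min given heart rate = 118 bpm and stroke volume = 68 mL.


CO = HR * SV
CO = 118 * 68 / 1000
CO = 8.024 L/min


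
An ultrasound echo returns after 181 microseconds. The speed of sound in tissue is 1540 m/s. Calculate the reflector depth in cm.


depth = c * t / 2
t = 181 us = 1.8100e-04 s
depth = 1540 * 1.8100e-04 / 2
depth = 0.13937 m = 13.937 cm


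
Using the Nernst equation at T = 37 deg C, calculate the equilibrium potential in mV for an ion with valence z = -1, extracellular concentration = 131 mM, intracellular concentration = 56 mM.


E = (RT/(zF)) * ln(C_out/C_in)
T = 37 + 273.15 = 310.15 K
E = (8.314 * 310.15 / (-1 * 96485)) * ln(131/56)
E = -22.71 mV


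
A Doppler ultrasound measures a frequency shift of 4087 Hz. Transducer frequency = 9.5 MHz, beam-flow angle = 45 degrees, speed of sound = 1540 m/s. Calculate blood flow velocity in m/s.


v = fd * c / (2 * f0 * cos(theta))
v = 4087 * 1540 / (2 * 9.5000e+06 * cos(45))
v = 0.4685 m/s


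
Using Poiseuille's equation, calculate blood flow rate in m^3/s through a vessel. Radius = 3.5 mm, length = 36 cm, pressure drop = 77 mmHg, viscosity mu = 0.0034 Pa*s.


Q = pi*r^4*dP / (8*mu*L)
r = 0.0035 m, L = 0.36 m
dP = 77 mmHg = 10265.794 Pa
Q = 4.9425e-04 m^3/s


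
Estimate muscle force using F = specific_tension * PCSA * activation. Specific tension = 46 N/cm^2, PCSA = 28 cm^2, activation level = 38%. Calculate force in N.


F = sigma * PCSA * activation
F = 46 * 28 * 0.38
F = 489.4 N


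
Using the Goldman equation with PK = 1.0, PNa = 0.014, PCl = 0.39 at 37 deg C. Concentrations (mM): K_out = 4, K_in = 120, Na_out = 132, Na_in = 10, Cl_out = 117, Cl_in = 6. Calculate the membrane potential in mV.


Vm = (RT/F)*ln((PK*Ko + PNa*Nao + PCl*Cli)/(PK*Ki + PNa*Nai + PCl*Clo))
Numer = 8.188, Denom = 165.77
Vm = -80.39 mV


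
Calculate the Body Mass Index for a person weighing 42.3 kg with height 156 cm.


BMI = weight / height^2
height = 156 cm = 1.56 m
BMI = 42.3 / 1.56^2
BMI = 17.38 kg/m^2


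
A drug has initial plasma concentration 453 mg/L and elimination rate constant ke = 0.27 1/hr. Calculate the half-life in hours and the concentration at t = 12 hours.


t_half = ln(2) / ke = 0.693147 / 0.27 = 2.567 hr
C(t) = C0 * exp(-ke*t) = 453 * exp(-0.27*12)
C(12) = 17.74 mg/L


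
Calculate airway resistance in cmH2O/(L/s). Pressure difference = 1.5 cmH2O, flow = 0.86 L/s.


R = dP / flow
R = 1.5 / 0.86
R = 1.744 cmH2O/(L/s)


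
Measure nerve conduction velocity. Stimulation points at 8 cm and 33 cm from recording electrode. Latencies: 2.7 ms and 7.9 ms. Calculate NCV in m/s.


Distance = (33 - 8) / 100 = 0.25 m
dt = (7.9 - 2.7) / 1000 = 0.0052 s
NCV = dist / dt = 48.08 m/s


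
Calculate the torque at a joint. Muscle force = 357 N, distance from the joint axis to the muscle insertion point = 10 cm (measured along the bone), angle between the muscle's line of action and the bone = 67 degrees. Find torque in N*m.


Torque = F * d * sin(theta)   (moment arm = d*sin(theta))
d = 10 cm = 0.1 m
Torque = 357 * 0.1 * sin(67)
Torque = 32.86 N*m


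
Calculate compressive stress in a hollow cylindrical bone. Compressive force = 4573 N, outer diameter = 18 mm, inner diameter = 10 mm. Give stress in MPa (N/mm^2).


A = pi*(r_o^2 - r_i^2)
r_o = 9 mm, r_i = 5 mm
A = 175.929 mm^2
sigma = F/A = 4573 / 175.929
sigma = 25.99 MPa


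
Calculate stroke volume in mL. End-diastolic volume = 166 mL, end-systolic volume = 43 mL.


SV = EDV - ESV
SV = 166 - 43
SV = 123 mL


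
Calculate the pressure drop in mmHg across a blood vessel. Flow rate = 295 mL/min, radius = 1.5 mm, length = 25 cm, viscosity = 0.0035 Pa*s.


dP = 8*mu*L*Q / (pi*r^4)
Q = 295 mL/min = 4.91667e-06 m^3/s
dP = 2163.98 Pa = 2163.98 / 133.322 mmHg = 16.23 mmHg


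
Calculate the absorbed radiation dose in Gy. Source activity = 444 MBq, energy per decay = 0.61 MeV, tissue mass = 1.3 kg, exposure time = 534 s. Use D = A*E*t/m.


A = 444 MBq = 4.4400e+08 Bq
E = 0.61 MeV = 9.7722e-14 J
D = A*E*t/m = 4.4400e+08*9.7722e-14*534/1.3
D = 0.01782 Gy


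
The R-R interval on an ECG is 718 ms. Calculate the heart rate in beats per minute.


HR = 60 / RR_interval(s)
RR = 718 ms = 0.718 s
HR = 60 / 0.718 = 83.57 bpm


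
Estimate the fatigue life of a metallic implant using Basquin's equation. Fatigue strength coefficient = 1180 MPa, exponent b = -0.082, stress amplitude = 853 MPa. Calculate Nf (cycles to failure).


sigma_a = sigma_f' * (2Nf)^b
2Nf = (sigma_a/sigma_f')^(1/b)
2Nf = (853/1180)^(1/-0.082)
2Nf = 52.323264
Nf = 26.16


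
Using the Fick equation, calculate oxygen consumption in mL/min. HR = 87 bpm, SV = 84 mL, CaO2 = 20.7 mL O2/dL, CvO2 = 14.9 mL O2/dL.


CO = HR*SV = 87*84/1000 = 7.308 L/min
a-v O2 diff = 20.7 - 14.9 = 5.8 mL/dL
VO2 = CO * (CaO2-CvO2) * 10 dL/L
VO2 = 7.308 * 5.8 * 10
VO2 = 423.9 mL/min


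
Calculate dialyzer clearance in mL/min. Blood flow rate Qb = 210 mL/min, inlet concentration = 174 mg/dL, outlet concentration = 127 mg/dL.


K = Qb * (Cb_in - Cb_out) / Cb_in
K = 210 * (174 - 127) / 174
K = 56.72 mL/min


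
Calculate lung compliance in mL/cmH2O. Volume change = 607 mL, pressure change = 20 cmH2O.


C = dV / dP
C = 607 / 20
C = 30.35 mL/cmH2O


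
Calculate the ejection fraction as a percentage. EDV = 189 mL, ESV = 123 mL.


SV = EDV - ESV = 189 - 123 = 66 mL
EF = SV/EDV * 100 = 66/189 * 100
EF = 34.92%


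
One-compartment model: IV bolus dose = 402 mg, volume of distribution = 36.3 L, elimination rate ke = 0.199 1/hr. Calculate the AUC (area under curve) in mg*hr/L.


C0 = Dose/Vd = 402/36.3 = 11.0744 mg/L
AUC = C0/ke = 11.0744/0.199
AUC = 55.65 mg*hr/L


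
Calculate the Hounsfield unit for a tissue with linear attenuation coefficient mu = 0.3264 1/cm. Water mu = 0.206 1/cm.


HU = ((mu_tissue - mu_water) / mu_water) * 1000
HU = ((0.3264 - 0.206) / 0.206) * 1000
HU = 584.5


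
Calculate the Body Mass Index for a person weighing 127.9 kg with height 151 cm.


BMI = weight / height^2
height = 151 cm = 1.51 m
BMI = 127.9 / 1.51^2
BMI = 56.09 kg/m^2


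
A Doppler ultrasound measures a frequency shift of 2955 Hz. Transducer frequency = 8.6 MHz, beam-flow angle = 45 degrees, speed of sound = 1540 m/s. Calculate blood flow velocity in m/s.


v = fd * c / (2 * f0 * cos(theta))
v = 2955 * 1540 / (2 * 8.6000e+06 * cos(45))
v = 0.3742 m/s


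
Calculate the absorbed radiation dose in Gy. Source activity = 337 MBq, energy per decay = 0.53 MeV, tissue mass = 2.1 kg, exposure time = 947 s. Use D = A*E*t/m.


A = 337 MBq = 3.3700e+08 Bq
E = 0.53 MeV = 8.4906e-14 J
D = A*E*t/m = 3.3700e+08*8.4906e-14*947/2.1
D = 0.0129 Gy


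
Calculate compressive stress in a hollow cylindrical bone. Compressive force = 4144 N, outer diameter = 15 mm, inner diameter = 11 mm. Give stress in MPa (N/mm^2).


A = pi*(r_o^2 - r_i^2)
r_o = 7.5 mm, r_i = 5.5 mm
A = 81.6814 mm^2
sigma = F/A = 4144 / 81.6814
sigma = 50.73 MPa


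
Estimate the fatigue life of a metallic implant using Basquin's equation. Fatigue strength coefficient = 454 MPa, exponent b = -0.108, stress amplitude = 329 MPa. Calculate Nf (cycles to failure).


sigma_a = sigma_f' * (2Nf)^b
2Nf = (sigma_a/sigma_f')^(1/b)
2Nf = (329/454)^(1/-0.108)
2Nf = 19.724208
Nf = 9.862


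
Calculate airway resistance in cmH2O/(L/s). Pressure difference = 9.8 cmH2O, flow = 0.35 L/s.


R = dP / flow
R = 9.8 / 0.35
R = 28 cmH2O/(L/s)


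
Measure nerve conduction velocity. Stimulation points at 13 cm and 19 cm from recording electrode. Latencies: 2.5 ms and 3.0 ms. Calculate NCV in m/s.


Distance = (19 - 13) / 100 = 0.06 m
dt = (3.0 - 2.5) / 1000 = 5.0000e-04 s
NCV = dist / dt = 120 m/s


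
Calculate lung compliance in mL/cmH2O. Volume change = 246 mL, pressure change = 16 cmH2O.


C = dV / dP
C = 246 / 16
C = 15.38 mL/cmH2O


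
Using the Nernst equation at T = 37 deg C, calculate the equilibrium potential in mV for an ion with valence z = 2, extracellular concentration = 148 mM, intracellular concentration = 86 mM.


E = (RT/(zF)) * ln(C_out/C_in)
T = 37 + 273.15 = 310.15 K
E = (8.314 * 310.15 / (2 * 96485)) * ln(148/86)
E = 7.254 mV


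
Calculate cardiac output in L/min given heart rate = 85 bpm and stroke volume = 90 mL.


CO = HR * SV
CO = 85 * 90 / 1000
CO = 7.65 L/min


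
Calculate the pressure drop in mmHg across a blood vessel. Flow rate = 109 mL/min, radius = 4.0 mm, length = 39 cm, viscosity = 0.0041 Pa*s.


dP = 8*mu*L*Q / (pi*r^4)
Q = 109 mL/min = 1.81667e-06 m^3/s
dP = 28.8951 Pa = 28.8951 / 133.322 mmHg = 0.2167 mmHg


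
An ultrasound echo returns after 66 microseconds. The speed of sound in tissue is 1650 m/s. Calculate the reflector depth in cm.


depth = c * t / 2
t = 66 us = 6.6000e-05 s
depth = 1650 * 6.6000e-05 / 2
depth = 0.05445 m = 5.445 cm


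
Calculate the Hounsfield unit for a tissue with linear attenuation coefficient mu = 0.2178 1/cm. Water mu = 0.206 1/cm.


HU = ((mu_tissue - mu_water) / mu_water) * 1000
HU = ((0.2178 - 0.206) / 0.206) * 1000
HU = 57.28


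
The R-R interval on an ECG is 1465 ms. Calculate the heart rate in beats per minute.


HR = 60 / RR_interval(s)
RR = 1465 ms = 1.465 s
HR = 60 / 1.465 = 40.96 bpm


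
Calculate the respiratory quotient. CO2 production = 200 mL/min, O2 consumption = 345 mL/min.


RQ = VCO2 / VO2
RQ = 200 / 345
RQ = 0.5797


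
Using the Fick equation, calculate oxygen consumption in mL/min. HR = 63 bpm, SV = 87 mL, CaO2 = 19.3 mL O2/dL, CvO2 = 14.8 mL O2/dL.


CO = HR*SV = 63*87/1000 = 5.481 L/min
a-v O2 diff = 19.3 - 14.8 = 4.5 mL/dL
VO2 = CO * (CaO2-CvO2) * 10 dL/L
VO2 = 5.481 * 4.5 * 10
VO2 = 246.6 mL/min


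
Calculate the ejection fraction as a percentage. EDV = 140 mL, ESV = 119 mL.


SV = EDV - ESV = 140 - 119 = 21 mL
EF = SV/EDV * 100 = 21/140 * 100
EF = 15%


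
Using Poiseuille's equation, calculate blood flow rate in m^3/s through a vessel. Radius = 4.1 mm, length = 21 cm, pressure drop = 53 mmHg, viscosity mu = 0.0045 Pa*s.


Q = pi*r^4*dP / (8*mu*L)
r = 0.0041 m, L = 0.21 m
dP = 53 mmHg = 7066.066 Pa
Q = 8.2974e-04 m^3/s


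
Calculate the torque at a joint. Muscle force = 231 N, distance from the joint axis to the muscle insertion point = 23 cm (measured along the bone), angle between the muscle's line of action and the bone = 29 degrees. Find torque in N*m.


Torque = F * d * sin(theta)   (moment arm = d*sin(theta))
d = 23 cm = 0.23 m
Torque = 231 * 0.23 * sin(29)
Torque = 25.76 N*m


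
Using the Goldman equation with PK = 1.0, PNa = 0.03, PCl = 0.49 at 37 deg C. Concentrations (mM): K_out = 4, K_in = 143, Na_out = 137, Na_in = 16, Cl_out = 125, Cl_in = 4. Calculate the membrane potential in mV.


Vm = (RT/F)*ln((PK*Ko + PNa*Nao + PCl*Cli)/(PK*Ki + PNa*Nai + PCl*Clo))
Numer = 10.07, Denom = 204.73
Vm = -80.5 mV


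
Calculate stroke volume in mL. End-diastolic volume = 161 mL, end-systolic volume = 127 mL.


SV = EDV - ESV
SV = 161 - 127
SV = 34 mL


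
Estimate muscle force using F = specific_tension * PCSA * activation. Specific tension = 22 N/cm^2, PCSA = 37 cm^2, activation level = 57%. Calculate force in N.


F = sigma * PCSA * activation
F = 22 * 37 * 0.57
F = 464 N


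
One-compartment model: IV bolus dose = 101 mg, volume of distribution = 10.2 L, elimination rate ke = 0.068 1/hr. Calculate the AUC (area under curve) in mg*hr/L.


C0 = Dose/Vd = 101/10.2 = 9.90196 mg/L
AUC = C0/ke = 9.90196/0.068
AUC = 145.6 mg*hr/L


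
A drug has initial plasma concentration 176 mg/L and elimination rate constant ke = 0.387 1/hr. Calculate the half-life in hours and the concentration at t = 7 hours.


t_half = ln(2) / ke = 0.693147 / 0.387 = 1.791 hr
C(t) = C0 * exp(-ke*t) = 176 * exp(-0.387*7)
C(7) = 11.72 mg/L


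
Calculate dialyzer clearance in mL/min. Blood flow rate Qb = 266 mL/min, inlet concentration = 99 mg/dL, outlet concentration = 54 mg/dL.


K = Qb * (Cb_in - Cb_out) / Cb_in
K = 266 * (99 - 54) / 99
K = 120.9 mL/min


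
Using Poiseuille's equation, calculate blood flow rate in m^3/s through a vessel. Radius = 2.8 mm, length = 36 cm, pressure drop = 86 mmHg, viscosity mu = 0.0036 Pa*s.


Q = pi*r^4*dP / (8*mu*L)
r = 0.0028 m, L = 0.36 m
dP = 86 mmHg = 11465.692 Pa
Q = 2.1354e-04 m^3/s


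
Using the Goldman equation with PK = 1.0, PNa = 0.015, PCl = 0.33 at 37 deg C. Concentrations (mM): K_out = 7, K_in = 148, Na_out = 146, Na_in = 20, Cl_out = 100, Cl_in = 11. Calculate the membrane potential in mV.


Vm = (RT/F)*ln((PK*Ko + PNa*Nao + PCl*Cli)/(PK*Ki + PNa*Nai + PCl*Clo))
Numer = 12.82, Denom = 181.3
Vm = -70.8 mV


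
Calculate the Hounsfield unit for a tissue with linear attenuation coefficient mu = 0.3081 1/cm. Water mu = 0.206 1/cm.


HU = ((mu_tissue - mu_water) / mu_water) * 1000
HU = ((0.3081 - 0.206) / 0.206) * 1000
HU = 495.6


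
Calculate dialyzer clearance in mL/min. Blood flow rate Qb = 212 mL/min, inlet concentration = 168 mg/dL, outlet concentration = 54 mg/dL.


K = Qb * (Cb_in - Cb_out) / Cb_in
K = 212 * (168 - 54) / 168
K = 143.9 mL/min


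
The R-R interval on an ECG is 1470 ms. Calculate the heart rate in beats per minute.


HR = 60 / RR_interval(s)
RR = 1470 ms = 1.47 s
HR = 60 / 1.47 = 40.82 bpm


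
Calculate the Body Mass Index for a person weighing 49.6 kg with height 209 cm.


BMI = weight / height^2
height = 209 cm = 2.09 m
BMI = 49.6 / 2.09^2
BMI = 11.36 kg/m^2


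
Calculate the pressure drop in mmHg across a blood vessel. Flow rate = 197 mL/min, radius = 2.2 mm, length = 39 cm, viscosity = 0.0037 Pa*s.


dP = 8*mu*L*Q / (pi*r^4)
Q = 197 mL/min = 3.28333e-06 m^3/s
dP = 515.027 Pa = 515.027 / 133.322 mmHg = 3.863 mmHg


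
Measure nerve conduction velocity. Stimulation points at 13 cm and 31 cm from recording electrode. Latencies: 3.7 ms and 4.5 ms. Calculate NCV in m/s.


Distance = (31 - 13) / 100 = 0.18 m
dt = (4.5 - 3.7) / 1000 = 8.0000e-04 s
NCV = dist / dt = 225 m/s


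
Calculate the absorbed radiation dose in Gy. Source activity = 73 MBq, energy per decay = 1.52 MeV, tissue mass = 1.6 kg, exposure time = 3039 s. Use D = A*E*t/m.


A = 73 MBq = 7.3000e+07 Bq
E = 1.52 MeV = 2.43504e-13 J
D = A*E*t/m = 7.3000e+07*2.43504e-13*3039/1.6
D = 0.03376 Gy


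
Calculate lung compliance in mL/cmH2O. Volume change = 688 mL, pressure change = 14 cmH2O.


C = dV / dP
C = 688 / 14
C = 49.14 mL/cmH2O


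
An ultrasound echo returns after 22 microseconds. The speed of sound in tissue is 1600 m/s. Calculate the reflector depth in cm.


depth = c * t / 2
t = 22 us = 2.2000e-05 s
depth = 1600 * 2.2000e-05 / 2
depth = 0.0176 m = 1.76 cm


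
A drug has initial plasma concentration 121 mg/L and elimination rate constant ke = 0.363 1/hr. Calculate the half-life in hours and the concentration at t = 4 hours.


t_half = ln(2) / ke = 0.693147 / 0.363 = 1.909 hr
C(t) = C0 * exp(-ke*t) = 121 * exp(-0.363*4)
C(4) = 28.33 mg/L


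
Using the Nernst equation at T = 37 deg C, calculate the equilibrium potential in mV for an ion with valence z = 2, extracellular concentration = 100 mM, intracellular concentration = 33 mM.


E = (RT/(zF)) * ln(C_out/C_in)
T = 37 + 273.15 = 310.15 K
E = (8.314 * 310.15 / (2 * 96485)) * ln(100/33)
E = 14.81 mV


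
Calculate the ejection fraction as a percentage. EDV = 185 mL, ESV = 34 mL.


SV = EDV - ESV = 185 - 34 = 151 mL
EF = SV/EDV * 100 = 151/185 * 100
EF = 81.62%


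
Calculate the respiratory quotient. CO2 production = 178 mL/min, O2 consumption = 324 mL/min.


RQ = VCO2 / VO2
RQ = 178 / 324
RQ = 0.5494


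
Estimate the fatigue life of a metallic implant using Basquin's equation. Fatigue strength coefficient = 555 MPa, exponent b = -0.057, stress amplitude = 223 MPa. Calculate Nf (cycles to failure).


sigma_a = sigma_f' * (2Nf)^b
2Nf = (sigma_a/sigma_f')^(1/b)
2Nf = (223/555)^(1/-0.057)
2Nf = 8854417.6
Nf = 4.4272e+06


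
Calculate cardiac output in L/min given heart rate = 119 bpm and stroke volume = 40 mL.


CO = HR * SV
CO = 119 * 40 / 1000
CO = 4.76 L/min


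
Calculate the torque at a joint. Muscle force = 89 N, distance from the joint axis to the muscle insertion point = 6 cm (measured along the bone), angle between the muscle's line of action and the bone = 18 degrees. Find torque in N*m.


Torque = F * d * sin(theta)   (moment arm = d*sin(theta))
d = 6 cm = 0.06 m
Torque = 89 * 0.06 * sin(18)
Torque = 1.65 N*m


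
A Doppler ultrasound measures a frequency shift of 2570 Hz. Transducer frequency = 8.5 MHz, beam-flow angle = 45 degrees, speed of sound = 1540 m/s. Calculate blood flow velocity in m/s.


v = fd * c / (2 * f0 * cos(theta))
v = 2570 * 1540 / (2 * 8.5000e+06 * cos(45))
v = 0.3292 m/s


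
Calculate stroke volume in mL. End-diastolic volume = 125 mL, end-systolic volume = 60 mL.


SV = EDV - ESV
SV = 125 - 60
SV = 65 mL


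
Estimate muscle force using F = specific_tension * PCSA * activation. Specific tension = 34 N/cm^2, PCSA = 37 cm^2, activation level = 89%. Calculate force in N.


F = sigma * PCSA * activation
F = 34 * 37 * 0.89
F = 1120 N


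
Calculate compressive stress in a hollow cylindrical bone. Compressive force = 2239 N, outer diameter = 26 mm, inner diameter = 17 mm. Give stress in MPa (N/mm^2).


A = pi*(r_o^2 - r_i^2)
r_o = 13 mm, r_i = 8.5 mm
A = 303.949 mm^2
sigma = F/A = 2239 / 303.949
sigma = 7.366 MPa


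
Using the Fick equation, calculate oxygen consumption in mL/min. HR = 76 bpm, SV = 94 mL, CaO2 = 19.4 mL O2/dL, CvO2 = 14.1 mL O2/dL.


CO = HR*SV = 76*94/1000 = 7.144 L/min
a-v O2 diff = 19.4 - 14.1 = 5.3 mL/dL
VO2 = CO * (CaO2-CvO2) * 10 dL/L
VO2 = 7.144 * 5.3 * 10
VO2 = 378.6 mL/min


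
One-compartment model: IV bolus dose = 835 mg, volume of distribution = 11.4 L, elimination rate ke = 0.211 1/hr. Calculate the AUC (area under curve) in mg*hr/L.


C0 = Dose/Vd = 835/11.4 = 73.2456 mg/L
AUC = C0/ke = 73.2456/0.211
AUC = 347.1 mg*hr/L


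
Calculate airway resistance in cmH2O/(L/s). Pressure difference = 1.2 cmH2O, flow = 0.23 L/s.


R = dP / flow
R = 1.2 / 0.23
R = 5.217 cmH2O/(L/s)


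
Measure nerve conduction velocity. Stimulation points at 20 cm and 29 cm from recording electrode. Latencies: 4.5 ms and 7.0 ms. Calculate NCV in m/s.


Distance = (29 - 20) / 100 = 0.09 m
dt = (7.0 - 4.5) / 1000 = 0.0025 s
NCV = dist / dt = 36 m/s


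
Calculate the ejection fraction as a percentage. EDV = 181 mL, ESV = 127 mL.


SV = EDV - ESV = 181 - 127 = 54 mL
EF = SV/EDV * 100 = 54/181 * 100
EF = 29.83%


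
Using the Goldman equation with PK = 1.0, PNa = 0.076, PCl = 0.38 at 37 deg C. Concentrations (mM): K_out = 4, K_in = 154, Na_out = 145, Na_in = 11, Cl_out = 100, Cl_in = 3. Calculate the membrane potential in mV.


Vm = (RT/F)*ln((PK*Ko + PNa*Nao + PCl*Cli)/(PK*Ki + PNa*Nai + PCl*Clo))
Numer = 16.16, Denom = 192.836
Vm = -66.26 mV


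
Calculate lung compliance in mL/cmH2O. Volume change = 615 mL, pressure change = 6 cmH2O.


C = dV / dP
C = 615 / 6
C = 102.5 mL/cmH2O


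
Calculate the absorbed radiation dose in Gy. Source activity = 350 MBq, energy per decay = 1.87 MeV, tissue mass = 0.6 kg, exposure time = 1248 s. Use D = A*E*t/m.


A = 350 MBq = 3.5000e+08 Bq
E = 1.87 MeV = 2.99574e-13 J
D = A*E*t/m = 3.5000e+08*2.99574e-13*1248/0.6
D = 0.2181 Gy


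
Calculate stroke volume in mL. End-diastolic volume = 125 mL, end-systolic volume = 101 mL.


SV = EDV - ESV
SV = 125 - 101
SV = 24 mL


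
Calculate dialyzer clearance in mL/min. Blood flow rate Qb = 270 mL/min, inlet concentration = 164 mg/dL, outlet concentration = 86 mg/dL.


K = Qb * (Cb_in - Cb_out) / Cb_in
K = 270 * (164 - 86) / 164
K = 128.4 mL/min


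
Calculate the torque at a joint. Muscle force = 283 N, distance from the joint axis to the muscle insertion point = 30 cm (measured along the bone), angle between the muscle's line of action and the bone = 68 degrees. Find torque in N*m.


Torque = F * d * sin(theta)   (moment arm = d*sin(theta))
d = 30 cm = 0.3 m
Torque = 283 * 0.3 * sin(68)
Torque = 78.72 N*m


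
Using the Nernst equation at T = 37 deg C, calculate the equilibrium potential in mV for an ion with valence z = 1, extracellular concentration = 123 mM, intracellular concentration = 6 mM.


E = (RT/(zF)) * ln(C_out/C_in)
T = 37 + 273.15 = 310.15 K
E = (8.314 * 310.15 / (1 * 96485)) * ln(123/6)
E = 80.72 mV


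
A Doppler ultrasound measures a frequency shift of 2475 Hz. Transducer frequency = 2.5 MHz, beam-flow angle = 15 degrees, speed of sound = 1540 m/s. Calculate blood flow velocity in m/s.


v = fd * c / (2 * f0 * cos(theta))
v = 2475 * 1540 / (2 * 2.5000e+06 * cos(15))
v = 0.7892 m/s


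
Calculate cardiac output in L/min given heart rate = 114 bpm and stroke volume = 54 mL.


CO = HR * SV
CO = 114 * 54 / 1000
CO = 6.156 L/min


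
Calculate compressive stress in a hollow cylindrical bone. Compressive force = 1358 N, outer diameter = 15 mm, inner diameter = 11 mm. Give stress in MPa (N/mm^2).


A = pi*(r_o^2 - r_i^2)
r_o = 7.5 mm, r_i = 5.5 mm
A = 81.6814 mm^2
sigma = F/A = 1358 / 81.6814
sigma = 16.63 MPa


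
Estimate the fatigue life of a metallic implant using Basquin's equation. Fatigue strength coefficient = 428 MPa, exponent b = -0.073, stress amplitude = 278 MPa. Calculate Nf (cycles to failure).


sigma_a = sigma_f' * (2Nf)^b
2Nf = (sigma_a/sigma_f')^(1/b)
2Nf = (278/428)^(1/-0.073)
2Nf = 369.0704
Nf = 184.5


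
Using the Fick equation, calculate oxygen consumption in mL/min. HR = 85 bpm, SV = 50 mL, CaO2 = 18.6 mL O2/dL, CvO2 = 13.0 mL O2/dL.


CO = HR*SV = 85*50/1000 = 4.25 L/min
a-v O2 diff = 18.6 - 13.0 = 5.6 mL/dL
VO2 = CO * (CaO2-CvO2) * 10 dL/L
VO2 = 4.25 * 5.6 * 10
VO2 = 238 mL/min


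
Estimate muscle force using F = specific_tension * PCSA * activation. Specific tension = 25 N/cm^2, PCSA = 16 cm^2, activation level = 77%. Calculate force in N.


F = sigma * PCSA * activation
F = 25 * 16 * 0.77
F = 308 N


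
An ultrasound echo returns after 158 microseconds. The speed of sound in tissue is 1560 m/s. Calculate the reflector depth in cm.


depth = c * t / 2
t = 158 us = 1.5800e-04 s
depth = 1560 * 1.5800e-04 / 2
depth = 0.12324 m = 12.324 cm


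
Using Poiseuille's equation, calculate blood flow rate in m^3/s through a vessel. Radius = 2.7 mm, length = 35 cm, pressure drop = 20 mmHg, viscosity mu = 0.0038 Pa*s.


Q = pi*r^4*dP / (8*mu*L)
r = 0.0027 m, L = 0.35 m
dP = 20 mmHg = 2666.44 Pa
Q = 4.1840e-05 m^3/s


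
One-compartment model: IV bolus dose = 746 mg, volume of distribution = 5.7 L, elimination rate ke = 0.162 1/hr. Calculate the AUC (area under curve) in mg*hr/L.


C0 = Dose/Vd = 746/5.7 = 130.877 mg/L
AUC = C0/ke = 130.877/0.162
AUC = 807.9 mg*hr/L


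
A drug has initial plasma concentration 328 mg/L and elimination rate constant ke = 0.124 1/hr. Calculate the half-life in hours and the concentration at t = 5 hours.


t_half = ln(2) / ke = 0.693147 / 0.124 = 5.59 hr
C(t) = C0 * exp(-ke*t) = 328 * exp(-0.124*5)
C(5) = 176.4 mg/L


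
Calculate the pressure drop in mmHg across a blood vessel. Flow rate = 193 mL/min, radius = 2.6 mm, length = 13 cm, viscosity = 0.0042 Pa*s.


dP = 8*mu*L*Q / (pi*r^4)
Q = 193 mL/min = 3.21667e-06 m^3/s
dP = 97.8692 Pa = 97.8692 / 133.322 mmHg = 0.7341 mmHg


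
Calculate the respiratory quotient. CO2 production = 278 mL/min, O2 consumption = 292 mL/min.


RQ = VCO2 / VO2
RQ = 278 / 292
RQ = 0.9521


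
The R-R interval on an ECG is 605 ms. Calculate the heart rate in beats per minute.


HR = 60 / RR_interval(s)
RR = 605 ms = 0.605 s
HR = 60 / 0.605 = 99.17 bpm


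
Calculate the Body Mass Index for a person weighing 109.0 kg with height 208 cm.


BMI = weight / height^2
height = 208 cm = 2.08 m
BMI = 109.0 / 2.08^2
BMI = 25.19 kg/m^2


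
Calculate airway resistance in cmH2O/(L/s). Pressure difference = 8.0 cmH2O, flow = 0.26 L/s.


R = dP / flow
R = 8.0 / 0.26
R = 30.77 cmH2O/(L/s)


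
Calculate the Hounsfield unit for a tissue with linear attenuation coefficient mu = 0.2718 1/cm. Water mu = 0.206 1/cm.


HU = ((mu_tissue - mu_water) / mu_water) * 1000
HU = ((0.2718 - 0.206) / 0.206) * 1000
HU = 319.4


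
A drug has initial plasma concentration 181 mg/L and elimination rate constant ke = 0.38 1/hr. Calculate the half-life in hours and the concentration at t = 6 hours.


t_half = ln(2) / ke = 0.693147 / 0.38 = 1.824 hr
C(t) = C0 * exp(-ke*t) = 181 * exp(-0.38*6)
C(6) = 18.51 mg/L


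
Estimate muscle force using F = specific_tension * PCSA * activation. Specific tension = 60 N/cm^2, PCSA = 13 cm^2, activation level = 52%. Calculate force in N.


F = sigma * PCSA * activation
F = 60 * 13 * 0.52
F = 405.6 N


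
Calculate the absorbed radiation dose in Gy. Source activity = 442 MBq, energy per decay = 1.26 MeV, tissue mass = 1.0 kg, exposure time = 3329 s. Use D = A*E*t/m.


A = 442 MBq = 4.4200e+08 Bq
E = 1.26 MeV = 2.01852e-13 J
D = A*E*t/m = 4.4200e+08*2.01852e-13*3329/1.0
D = 0.297 Gy


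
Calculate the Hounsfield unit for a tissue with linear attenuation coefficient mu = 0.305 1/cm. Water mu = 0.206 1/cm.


HU = ((mu_tissue - mu_water) / mu_water) * 1000
HU = ((0.305 - 0.206) / 0.206) * 1000
HU = 480.6


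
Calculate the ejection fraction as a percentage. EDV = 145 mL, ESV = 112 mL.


SV = EDV - ESV = 145 - 112 = 33 mL
EF = SV/EDV * 100 = 33/145 * 100
EF = 22.76%


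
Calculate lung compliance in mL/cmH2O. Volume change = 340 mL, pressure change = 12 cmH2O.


C = dV / dP
C = 340 / 12
C = 28.33 mL/cmH2O


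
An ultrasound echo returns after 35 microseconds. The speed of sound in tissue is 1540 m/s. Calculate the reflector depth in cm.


depth = c * t / 2
t = 35 us = 3.5000e-05 s
depth = 1540 * 3.5000e-05 / 2
depth = 0.02695 m = 2.695 cm


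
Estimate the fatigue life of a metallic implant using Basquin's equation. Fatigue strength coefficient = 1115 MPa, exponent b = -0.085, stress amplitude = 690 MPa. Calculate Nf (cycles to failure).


sigma_a = sigma_f' * (2Nf)^b
2Nf = (sigma_a/sigma_f')^(1/b)
2Nf = (690/1115)^(1/-0.085)
2Nf = 283.18351
Nf = 141.6


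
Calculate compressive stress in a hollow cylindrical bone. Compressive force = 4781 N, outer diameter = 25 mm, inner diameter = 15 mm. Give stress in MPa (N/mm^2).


A = pi*(r_o^2 - r_i^2)
r_o = 12.5 mm, r_i = 7.5 mm
A = 314.159 mm^2
sigma = F/A = 4781 / 314.159
sigma = 15.22 MPa


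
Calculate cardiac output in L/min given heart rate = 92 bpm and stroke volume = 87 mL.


CO = HR * SV
CO = 92 * 87 / 1000
CO = 8.004 L/min


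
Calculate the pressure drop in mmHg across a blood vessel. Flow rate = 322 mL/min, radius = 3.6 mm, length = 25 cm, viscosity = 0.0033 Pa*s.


dP = 8*mu*L*Q / (pi*r^4)
Q = 322 mL/min = 5.36667e-06 m^3/s
dP = 67.1257 Pa = 67.1257 / 133.322 mmHg = 0.5035 mmHg


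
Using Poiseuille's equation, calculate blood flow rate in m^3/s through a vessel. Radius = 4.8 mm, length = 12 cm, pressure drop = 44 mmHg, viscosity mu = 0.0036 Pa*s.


Q = pi*r^4*dP / (8*mu*L)
r = 0.0048 m, L = 0.12 m
dP = 44 mmHg = 5866.168 Pa
Q = 0.002831 m^3/s


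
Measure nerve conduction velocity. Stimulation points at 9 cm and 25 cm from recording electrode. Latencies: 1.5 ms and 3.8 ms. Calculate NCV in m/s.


Distance = (25 - 9) / 100 = 0.16 m
dt = (3.8 - 1.5) / 1000 = 0.0023 s
NCV = dist / dt = 69.57 m/s


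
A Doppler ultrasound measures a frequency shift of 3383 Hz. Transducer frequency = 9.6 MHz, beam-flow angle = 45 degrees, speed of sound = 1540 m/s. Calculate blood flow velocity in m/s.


v = fd * c / (2 * f0 * cos(theta))
v = 3383 * 1540 / (2 * 9.6000e+06 * cos(45))
v = 0.3837 m/s


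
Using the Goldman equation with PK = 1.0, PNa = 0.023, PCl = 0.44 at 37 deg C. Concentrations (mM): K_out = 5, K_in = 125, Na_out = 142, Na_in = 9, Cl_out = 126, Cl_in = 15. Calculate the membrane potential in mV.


Vm = (RT/F)*ln((PK*Ko + PNa*Nao + PCl*Cli)/(PK*Ki + PNa*Nai + PCl*Clo))
Numer = 14.866, Denom = 180.647
Vm = -66.75 mV


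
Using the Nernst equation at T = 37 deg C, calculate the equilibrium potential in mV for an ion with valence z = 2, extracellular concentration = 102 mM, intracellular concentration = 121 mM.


E = (RT/(zF)) * ln(C_out/C_in)
T = 37 + 273.15 = 310.15 K
E = (8.314 * 310.15 / (2 * 96485)) * ln(102/121)
E = -2.283 mV


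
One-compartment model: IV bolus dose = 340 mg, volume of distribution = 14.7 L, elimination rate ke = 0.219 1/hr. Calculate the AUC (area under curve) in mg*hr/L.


C0 = Dose/Vd = 340/14.7 = 23.1293 mg/L
AUC = C0/ke = 23.1293/0.219
AUC = 105.6 mg*hr/L


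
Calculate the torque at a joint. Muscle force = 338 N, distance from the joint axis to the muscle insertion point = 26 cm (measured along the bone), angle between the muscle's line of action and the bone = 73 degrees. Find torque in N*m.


Torque = F * d * sin(theta)   (moment arm = d*sin(theta))
d = 26 cm = 0.26 m
Torque = 338 * 0.26 * sin(73)
Torque = 84.04 N*m


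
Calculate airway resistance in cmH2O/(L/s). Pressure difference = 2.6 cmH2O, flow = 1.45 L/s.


R = dP / flow
R = 2.6 / 1.45
R = 1.793 cmH2O/(L/s)


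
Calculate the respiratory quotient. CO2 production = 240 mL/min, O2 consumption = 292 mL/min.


RQ = VCO2 / VO2
RQ = 240 / 292
RQ = 0.8219


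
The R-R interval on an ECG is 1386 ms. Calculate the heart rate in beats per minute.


HR = 60 / RR_interval(s)
RR = 1386 ms = 1.386 s
HR = 60 / 1.386 = 43.29 bpm


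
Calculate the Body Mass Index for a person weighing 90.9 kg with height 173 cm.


BMI = weight / height^2
height = 173 cm = 1.73 m
BMI = 90.9 / 1.73^2
BMI = 30.37 kg/m^2


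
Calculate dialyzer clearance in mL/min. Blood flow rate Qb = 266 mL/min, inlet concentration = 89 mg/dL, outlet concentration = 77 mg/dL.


K = Qb * (Cb_in - Cb_out) / Cb_in
K = 266 * (89 - 77) / 89
K = 35.87 mL/min


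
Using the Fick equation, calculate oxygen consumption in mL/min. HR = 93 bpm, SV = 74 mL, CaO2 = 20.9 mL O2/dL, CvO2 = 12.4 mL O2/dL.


CO = HR*SV = 93*74/1000 = 6.882 L/min
a-v O2 diff = 20.9 - 12.4 = 8.5 mL/dL
VO2 = CO * (CaO2-CvO2) * 10 dL/L
VO2 = 6.882 * 8.5 * 10
VO2 = 585 mL/min


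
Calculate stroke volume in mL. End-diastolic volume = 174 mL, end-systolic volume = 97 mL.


SV = EDV - ESV
SV = 174 - 97
SV = 77 mL


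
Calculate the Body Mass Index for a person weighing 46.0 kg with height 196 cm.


BMI = weight / height^2
height = 196 cm = 1.96 m
BMI = 46.0 / 1.96^2
BMI = 11.97 kg/m^2
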